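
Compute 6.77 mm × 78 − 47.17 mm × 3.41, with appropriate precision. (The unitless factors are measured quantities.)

6.77 × 78 = 528.06 → 5.3 × 10^2 mm (2 s.f., last digit at the 10^1 place).
47.17 × 3.41 = 160.8497 → 161 mm (3 s.f., last digit at the 10^0 place).
Difference: 367.2103 mm; keep the coarser place, 10^1.
Result: 3.7 × 10^2 mm.

3.7 × 10^2 mm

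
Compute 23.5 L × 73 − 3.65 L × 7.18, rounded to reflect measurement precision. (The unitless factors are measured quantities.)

1.7 × 10³ L

23.5 × 73 = 1715.5 → 1.7 × 10³ L (2 s.f., last digit at the 10^2 place).
3.65 × 7.18 = 26.207 → 26.2 L (3 s.f., last digit at the 10^-1 place).
Difference: 1689.293 L; keep the coarser place, 10^2.
Result: 1.7 × 10³ L.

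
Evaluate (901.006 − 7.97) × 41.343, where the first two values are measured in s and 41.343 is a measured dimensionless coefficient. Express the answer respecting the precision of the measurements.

901.006 s − 7.97 s = 893.036 s; the difference is limited to 2 decimal places (5 s.f.).
Carrying full precision, 893.036 × 41.343 = 36920.787348 s; 41.343 has 5 s.f., so the result keeps min(5, 5) = 5 s.f.
Rounded to 5 significant figures: 3.6921 × 10^4 s.

3.6921 × 10^4 s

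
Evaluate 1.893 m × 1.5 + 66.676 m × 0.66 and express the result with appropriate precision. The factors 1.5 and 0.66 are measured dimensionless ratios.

47 m

1.893 × 1.5 = 2.8395 → 2.8 m (2 s.f., last digit at the 10^-1 place).
66.676 × 0.66 = 44.00616 → 44 m (2 s.f., last digit at the 10^0 place).
Sum: 46.84566 m; keep the coarser place, 10^0.
Result: 47 m.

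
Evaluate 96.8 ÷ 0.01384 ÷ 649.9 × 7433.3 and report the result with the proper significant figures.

96.8 ÷ 0.01384 ÷ 649.9 × 7433.3 = 79997.1271703…
Multiplication/division keeps the fewest significant figures: 96.8 → 3 s.f., 0.01384 → 4 s.f., 649.9 → 4 s.f., 7433.3 → 5 s.f.; limit is 3.
Rounded to 3 significant figures: 8.00 × 10^4.

8.00 × 10^4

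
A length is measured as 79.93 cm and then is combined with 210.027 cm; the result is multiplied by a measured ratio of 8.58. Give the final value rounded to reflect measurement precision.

79.93 cm + 210.027 cm = 289.957 cm; the sum is limited to 2 decimal places (5 s.f.).
Carrying full precision, 289.957 × 8.58 = 2487.83106 cm; 8.58 has 3 s.f., so the result keeps min(5, 3) = 3 s.f.
Rounded to 3 significant figures: 2.49 × 10^3 cm.

2.49 × 10^3 cm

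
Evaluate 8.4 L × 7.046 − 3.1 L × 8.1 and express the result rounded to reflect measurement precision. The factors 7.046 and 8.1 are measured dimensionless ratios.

8.4 × 7.046 = 59.1864 → 59 L (2 s.f., last digit at the 10^0 place).
3.1 × 8.1 = 25.11 → 25 L (2 s.f., last digit at the 10^0 place).
Difference: 34.0764 L; keep the coarser place, 10^0.
Result: 34 L.

34 L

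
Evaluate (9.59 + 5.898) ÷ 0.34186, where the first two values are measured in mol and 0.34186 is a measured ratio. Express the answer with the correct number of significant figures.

45.31 mol

9.59 mol + 5.898 mol = 15.488 mol; the sum is limited to 2 decimal places (4 s.f.).
Carrying full precision, 15.488 ÷ 0.34186 = 45.3050956532… mol; 0.34186 has 5 s.f., so the result keeps min(4, 5) = 4 s.f.
Rounded to 4 significant figures: 45.31 mol.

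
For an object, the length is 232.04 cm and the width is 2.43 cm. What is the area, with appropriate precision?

area = 232.04 cm × 2.43 cm = 563.8572 cm².
232.04 has 5 significant figures; 2.43 has 3.
Division/multiplication keeps the fewest: 3 significant figures.
Rounded: 564 cm².

564 cm²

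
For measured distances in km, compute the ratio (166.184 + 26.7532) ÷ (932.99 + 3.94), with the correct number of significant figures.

0.20592

166.184 + 26.7532 = 192.9372, limited to 3 d.p. → 6 s.f.; 932.99 + 3.94 = 936.93, limited to 2 d.p. → 5 s.f.
Carrying full precision, 192.9372 ÷ 936.93 = 0.205924882328…; keep min(6, 5) = 5 s.f.
Rounded to 5 significant figures: 0.20592.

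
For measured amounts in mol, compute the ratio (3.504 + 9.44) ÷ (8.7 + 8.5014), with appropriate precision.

7.52 × 10⁻¹

3.504 + 9.44 = 12.944, limited to 2 d.p. → 4 s.f.; 8.7 + 8.5014 = 17.2014, limited to 1 d.p. → 3 s.f.
Carrying full precision, 12.944 ÷ 17.2014 = 0.752496889788…; keep min(4, 3) = 3 s.f.
Rounded to 3 significant figures: 7.52 × 10⁻¹.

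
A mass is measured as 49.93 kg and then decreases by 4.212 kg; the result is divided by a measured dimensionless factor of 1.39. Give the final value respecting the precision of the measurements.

32.9 kg

49.93 kg − 4.212 kg = 45.718 kg; the difference is limited to 2 decimal places (4 s.f.).
Carrying full precision, 45.718 ÷ 1.39 = 32.890647482… kg; 1.39 has 3 s.f., so the result keeps min(4, 3) = 3 s.f.
Rounded to 3 significant figures: 32.9 kg.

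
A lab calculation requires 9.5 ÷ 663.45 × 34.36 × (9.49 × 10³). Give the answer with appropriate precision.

9.5 ÷ 663.45 × 34.36 × (9.49 × 10³) = 4669.11719044…
Multiplication/division keeps the fewest significant figures: 9.5 → 2 s.f., 663.45 → 5 s.f., 34.36 → 4 s.f., 9.49 × 10³ → 3 s.f.; limit is 2.
Rounded to 2 significant figures: 4.7 × 10³.

4.7 × 10³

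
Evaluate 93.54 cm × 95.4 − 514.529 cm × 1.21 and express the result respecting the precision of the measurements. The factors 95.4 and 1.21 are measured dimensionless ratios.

8.30 × 10³ cm

93.54 × 95.4 = 8923.716 → 8.92 × 10³ cm (3 s.f., last digit at the 10^1 place).
514.529 × 1.21 = 622.58009 → 6.23 × 10² cm (3 s.f., last digit at the 10^0 place).
Difference: 8301.13591 cm; keep the coarser place, 10^1.
Result: 8.30 × 10³ cm.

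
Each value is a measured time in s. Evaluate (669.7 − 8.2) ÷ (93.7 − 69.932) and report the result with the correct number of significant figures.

27.8

669.7 − 8.2 = 661.5, limited to 1 d.p. → 4 s.f.; 93.7 − 69.932 = 23.768, limited to 1 d.p. → 3 s.f.
Carrying full precision, 661.5 ÷ 23.768 = 27.8315382026…; keep min(4, 3) = 3 s.f.
Rounded to 3 significant figures: 27.8.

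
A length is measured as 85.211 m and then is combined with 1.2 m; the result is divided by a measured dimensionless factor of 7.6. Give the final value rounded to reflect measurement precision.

11 m

85.211 m + 1.2 m = 86.411 m; the sum is limited to 1 decimal place (3 s.f.).
Carrying full precision, 86.411 ÷ 7.6 = 11.3698684211… m; 7.6 has 2 s.f., so the result keeps min(3, 2) = 2 s.f.
Rounded to 2 significant figures: 11 m.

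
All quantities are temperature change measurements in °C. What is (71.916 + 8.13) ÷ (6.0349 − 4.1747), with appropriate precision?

71.916 + 8.13 = 80.046, limited to 2 d.p. → 4 s.f.; 6.0349 − 4.1747 = 1.8602, limited to 4 d.p. → 5 s.f.
Carrying full precision, 80.046 ÷ 1.8602 = 43.0308568971…; keep min(4, 5) = 4 s.f.
Rounded to 4 significant figures: 43.03.

43.03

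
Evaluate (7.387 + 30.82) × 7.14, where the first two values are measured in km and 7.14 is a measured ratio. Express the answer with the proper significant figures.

7.387 km + 30.82 km = 38.207 km; the sum is limited to 2 decimal places (4 s.f.).
Carrying full precision, 38.207 × 7.14 = 272.79798 km; 7.14 has 3 s.f., so the result keeps min(4, 3) = 3 s.f.
Rounded to 3 significant figures: 273 km.

273 km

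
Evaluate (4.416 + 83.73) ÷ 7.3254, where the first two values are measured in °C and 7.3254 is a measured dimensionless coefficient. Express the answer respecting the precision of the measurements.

12.03 °C

4.416 °C + 83.73 °C = 88.146 °C; the sum is limited to 2 decimal places (4 s.f.).
Carrying full precision, 88.146 ÷ 7.3254 = 12.0329265296… °C; 7.3254 has 5 s.f., so the result keeps min(4, 5) = 4 s.f.
Rounded to 4 significant figures: 12.03 °C.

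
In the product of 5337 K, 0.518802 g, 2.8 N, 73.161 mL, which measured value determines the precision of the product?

2.8 N

5337 K → 4 s.f.; 0.518802 g → 6 s.f.; 2.8 N → 2 s.f.; 73.161 mL → 5 s.f.
The fewest is 2 significant figures, from 2.8 N.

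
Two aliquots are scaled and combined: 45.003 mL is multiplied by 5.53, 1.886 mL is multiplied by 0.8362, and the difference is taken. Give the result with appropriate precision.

45.003 × 5.53 = 248.86659 → 249 mL (3 s.f., last digit at the 10^0 place).
1.886 × 0.8362 = 1.5770732 → 1.577 mL (4 s.f., last digit at the 10^-3 place).
Difference: 247.2895168 mL; keep the coarser place, 10^0.
Result: 247 mL.

247 mL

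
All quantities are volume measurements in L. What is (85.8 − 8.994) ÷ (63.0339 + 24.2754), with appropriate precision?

85.8 − 8.994 = 76.806, limited to 1 d.p. → 3 s.f.; 63.0339 + 24.2754 = 87.3093, limited to 4 d.p. → 6 s.f.
Carrying full precision, 76.806 ÷ 87.3093 = 0.879700100677…; keep min(3, 6) = 3 s.f.
Rounded to 3 significant figures: 0.880.

0.880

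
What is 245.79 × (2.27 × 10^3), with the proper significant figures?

5.58 × 10^5

245.79 × (2.27 × 10^3) = 557943.3
Multiplication/division keeps the fewest significant figures: 245.79 → 5 s.f., 2.27 × 10^3 → 3 s.f.; limit is 3.
Rounded to 3 significant figures: 5.58 × 10^5.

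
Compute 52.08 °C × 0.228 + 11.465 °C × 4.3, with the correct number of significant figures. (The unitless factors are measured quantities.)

61 °C

52.08 × 0.228 = 11.87424 → 11.9 °C (3 s.f., last digit at the 10^-1 place).
11.465 × 4.3 = 49.2995 → 49 °C (2 s.f., last digit at the 10^0 place).
Sum: 61.17374 °C; keep the coarser place, 10^0.
Result: 61 °C.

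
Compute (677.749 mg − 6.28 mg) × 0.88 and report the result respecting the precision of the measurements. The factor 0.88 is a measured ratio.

5.9 × 10^2 mg

677.749 mg − 6.28 mg = 671.469 mg; the difference is limited to 2 decimal places (5 s.f.).
Carrying full precision, 671.469 × 0.88 = 590.89272 mg; 0.88 has 2 s.f., so the result keeps min(5, 2) = 2 s.f.
Rounded to 2 significant figures: 5.9 × 10^2 mg.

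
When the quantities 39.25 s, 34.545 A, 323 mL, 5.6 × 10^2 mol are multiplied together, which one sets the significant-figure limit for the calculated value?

5.6 × 10^2 mol

39.25 s → 4 s.f.; 34.545 A → 5 s.f.; 323 mL → 3 s.f.; 5.6 × 10^2 mol → 2 s.f.
The fewest is 2 significant figures, from 5.6 × 10^2 mol.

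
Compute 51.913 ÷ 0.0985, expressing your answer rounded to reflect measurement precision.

51.913 ÷ 0.0985 = 527.035532995…
Multiplication/division keeps the fewest significant figures: 51.913 → 5 s.f., 0.0985 → 3 s.f.; limit is 3.
Rounded to 3 significant figures: 527.

527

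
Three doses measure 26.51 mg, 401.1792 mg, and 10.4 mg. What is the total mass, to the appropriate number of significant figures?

4.381 × 10^2 mg

26.51 mg + 401.1792 mg + 10.4 mg = 438.0892 mg.
Addition/subtraction keeps the fewest decimal places: 26.51 → 2 decimal places, 401.1792 → 4 decimal places, 10.4 → 1 decimal place; limit is 1.
Rounded to 1 decimal place: 4.381 × 10^2 mg.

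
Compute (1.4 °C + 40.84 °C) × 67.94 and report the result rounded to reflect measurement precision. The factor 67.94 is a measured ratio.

2.87 × 10³ °C

1.4 °C + 40.84 °C = 42.24 °C; the sum is limited to 1 decimal place (3 s.f.).
Carrying full precision, 42.24 × 67.94 = 2869.7856 °C; 67.94 has 4 s.f., so the result keeps min(3, 4) = 3 s.f.
Rounded to 3 significant figures: 2.87 × 10³ °C.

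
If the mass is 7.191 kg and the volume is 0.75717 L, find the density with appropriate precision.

density = 7.191 kg ÷ 0.75717 L = 9.49720670391… kg/L.
7.191 has 4 significant figures; 0.75717 has 5.
Division/multiplication keeps the fewest: 4 significant figures.
Rounded: 9.497 kg/L.

9.497 kg/L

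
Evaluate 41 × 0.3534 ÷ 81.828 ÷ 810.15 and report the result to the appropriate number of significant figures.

2.2 × 10^-4

41 × 0.3534 ÷ 81.828 ÷ 810.15 = 0.000218566213783…
Multiplication/division keeps the fewest significant figures: 41 → 2 s.f., 0.3534 → 4 s.f., 81.828 → 5 s.f., 810.15 → 5 s.f.; limit is 2.
Rounded to 2 significant figures: 2.2 × 10^-4.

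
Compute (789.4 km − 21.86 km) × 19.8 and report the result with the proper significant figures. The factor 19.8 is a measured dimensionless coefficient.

1.52 × 10^4 km

789.4 km − 21.86 km = 767.54 km; the difference is limited to 1 decimal place (4 s.f.).
Carrying full precision, 767.54 × 19.8 = 15197.292 km; 19.8 has 3 s.f., so the result keeps min(4, 3) = 3 s.f.
Rounded to 3 significant figures: 1.52 × 10^4 km.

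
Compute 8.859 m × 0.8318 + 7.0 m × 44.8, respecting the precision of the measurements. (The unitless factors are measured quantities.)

8.859 × 0.8318 = 7.3689162 → 7.369 m (4 s.f., last digit at the 10^-3 place).
7.0 × 44.8 = 313.6 → 3.1 × 10^2 m (2 s.f., last digit at the 10^1 place).
Sum: 320.9689162 m; keep the coarser place, 10^1.
Result: 3.2 × 10^2 m.

3.2 × 10^2 m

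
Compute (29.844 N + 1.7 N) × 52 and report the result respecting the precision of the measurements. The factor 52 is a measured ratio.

1.6 × 10³ N

29.844 N + 1.7 N = 31.544 N; the sum is limited to 1 decimal place (3 s.f.).
Carrying full precision, 31.544 × 52 = 1640.288 N; 52 has 2 s.f., so the result keeps min(3, 2) = 2 s.f.
Rounded to 2 significant figures: 1.6 × 10³ N.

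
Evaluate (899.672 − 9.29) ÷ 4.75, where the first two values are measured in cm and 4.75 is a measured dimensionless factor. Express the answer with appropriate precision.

187 cm

899.672 cm − 9.29 cm = 890.382 cm; the difference is limited to 2 decimal places (5 s.f.).
Carrying full precision, 890.382 ÷ 4.75 = 187.448842105… cm; 4.75 has 3 s.f., so the result keeps min(5, 3) = 3 s.f.
Rounded to 3 significant figures: 187 cm.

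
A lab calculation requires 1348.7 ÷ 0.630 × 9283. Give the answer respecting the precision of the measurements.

1.99 × 10⁷

1348.7 ÷ 0.630 × 9283 = 19872987.4603…
Multiplication/division keeps the fewest significant figures: 1348.7 → 5 s.f., 0.630 → 3 s.f., 9283 → 4 s.f.; limit is 3.
Rounded to 3 significant figures: 1.99 × 10⁷.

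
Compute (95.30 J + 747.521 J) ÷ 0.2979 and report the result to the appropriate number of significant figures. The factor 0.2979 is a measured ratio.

2829 J

95.30 J + 747.521 J = 842.821 J; the sum is limited to 2 decimal places (5 s.f.).
Carrying full precision, 842.821 ÷ 0.2979 = 2829.20778785… J; 0.2979 has 4 s.f., so the result keeps min(5, 4) = 4 s.f.
Rounded to 4 significant figures: 2829 J.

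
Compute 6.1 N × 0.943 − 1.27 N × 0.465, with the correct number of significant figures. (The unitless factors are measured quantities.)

5.2 N

6.1 × 0.943 = 5.7523 → 5.8 N (2 s.f., last digit at the 10^-1 place).
1.27 × 0.465 = 0.59055 → 5.91 × 10^-1 N (3 s.f., last digit at the 10^-3 place).
Difference: 5.16175 N; keep the coarser place, 10^-1.
Result: 5.2 N.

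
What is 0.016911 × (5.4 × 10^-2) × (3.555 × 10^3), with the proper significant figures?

0.016911 × (5.4 × 10^-2) × (3.555 × 10^3) = 3.24640467
Multiplication/division keeps the fewest significant figures: 0.016911 → 5 s.f., 5.4 × 10^-2 → 2 s.f., 3.555 × 10^3 → 4 s.f.; limit is 2.
Rounded to 2 significant figures: 3.2.

3.2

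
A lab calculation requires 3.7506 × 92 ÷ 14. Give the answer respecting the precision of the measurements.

3.7506 × 92 ÷ 14 = 24.6468
Multiplication/division keeps the fewest significant figures: 3.7506 → 5 s.f., 92 → 2 s.f., 14 → 2 s.f.; limit is 2.
Rounded to 2 significant figures: 25.

25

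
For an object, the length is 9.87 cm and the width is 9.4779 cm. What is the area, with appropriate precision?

93.5 cm²

area = 9.87 cm × 9.4779 cm = 93.546873 cm².
9.87 has 3 significant figures; 9.4779 has 5.
Division/multiplication keeps the fewest: 3 significant figures.
Rounded: 93.5 cm².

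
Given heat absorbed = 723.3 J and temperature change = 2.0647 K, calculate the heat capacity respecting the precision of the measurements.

heat capacity = 723.3 J ÷ 2.0647 K = 350.317237371… J/K.
723.3 has 4 significant figures; 2.0647 has 5.
Division/multiplication keeps the fewest: 4 significant figures.
Rounded: 350.3 J/K.

350.3 J/K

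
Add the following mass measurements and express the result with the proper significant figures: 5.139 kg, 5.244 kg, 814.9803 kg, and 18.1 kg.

5.139 kg + 5.244 kg + 814.9803 kg + 18.1 kg = 843.4633 kg.
Addition/subtraction keeps the fewest decimal places: 5.139 → 3 decimal places, 5.244 → 3 decimal places, 814.9803 → 4 decimal places, 18.1 → 1 decimal place; limit is 1.
Rounded to 1 decimal place: 843.5 kg.

843.5 kg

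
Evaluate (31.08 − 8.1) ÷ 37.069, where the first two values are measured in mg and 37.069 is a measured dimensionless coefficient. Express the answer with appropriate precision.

0.620 mg

31.08 mg − 8.1 mg = 22.98 mg; the difference is limited to 1 decimal place (3 s.f.).
Carrying full precision, 22.98 ÷ 37.069 = 0.619925004721… mg; 37.069 has 5 s.f., so the result keeps min(3, 5) = 3 s.f.
Rounded to 3 significant figures: 0.620 mg.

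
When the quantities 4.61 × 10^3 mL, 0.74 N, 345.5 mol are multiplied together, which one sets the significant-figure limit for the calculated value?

0.74 N

4.61 × 10^3 mL → 3 s.f.; 0.74 N → 2 s.f.; 345.5 mol → 4 s.f.
The fewest is 2 significant figures, from 0.74 N.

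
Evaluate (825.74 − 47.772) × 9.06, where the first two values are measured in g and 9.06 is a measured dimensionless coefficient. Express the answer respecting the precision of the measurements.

825.74 g − 47.772 g = 777.968 g; the difference is limited to 2 decimal places (5 s.f.).
Carrying full precision, 777.968 × 9.06 = 7048.39008 g; 9.06 has 3 s.f., so the result keeps min(5, 3) = 3 s.f.
Rounded to 3 significant figures: 7.05 × 10^3 g.

7.05 × 10^3 g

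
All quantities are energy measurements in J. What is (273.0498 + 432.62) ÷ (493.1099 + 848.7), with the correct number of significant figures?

273.0498 + 432.62 = 705.6698, limited to 2 d.p. → 5 s.f.; 493.1099 + 848.7 = 1341.8099, limited to 1 d.p. → 5 s.f.
Carrying full precision, 705.6698 ÷ 1341.8099 = 0.525908923462…; keep min(5, 5) = 5 s.f.
Rounded to 5 significant figures: 0.52591.

0.52591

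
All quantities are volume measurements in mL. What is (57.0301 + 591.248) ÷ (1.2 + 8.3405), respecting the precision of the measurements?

68

57.0301 + 591.248 = 648.2781, limited to 3 d.p. → 6 s.f.; 1.2 + 8.3405 = 9.5405, limited to 1 d.p. → 2 s.f.
Carrying full precision, 648.2781 ÷ 9.5405 = 67.9501179183…; keep min(6, 2) = 2 s.f.
Rounded to 2 significant figures: 68.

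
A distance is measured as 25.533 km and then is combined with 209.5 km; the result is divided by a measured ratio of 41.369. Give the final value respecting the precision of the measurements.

25.533 km + 209.5 km = 235.033 km; the sum is limited to 1 decimal place (4 s.f.).
Carrying full precision, 235.033 ÷ 41.369 = 5.68137977713… km; 41.369 has 5 s.f., so the result keeps min(4, 5) = 4 s.f.
Rounded to 4 significant figures: 5.681 km.

5.681 km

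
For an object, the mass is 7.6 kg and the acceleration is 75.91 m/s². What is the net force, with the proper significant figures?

net force = 7.6 kg × 75.91 m/s² = 576.916 N.
7.6 has 2 significant figures; 75.91 has 4.
Division/multiplication keeps the fewest: 2 significant figures.
Rounded: 5.8 × 10² N.

5.8 × 10² N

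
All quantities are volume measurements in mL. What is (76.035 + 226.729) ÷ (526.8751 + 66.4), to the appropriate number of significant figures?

76.035 + 226.729 = 302.764, limited to 3 d.p. → 6 s.f.; 526.8751 + 66.4 = 593.2751, limited to 1 d.p. → 4 s.f.
Carrying full precision, 302.764 ÷ 593.2751 = 0.510326491033…; keep min(6, 4) = 4 s.f.
Rounded to 4 significant figures: 0.5103.

0.5103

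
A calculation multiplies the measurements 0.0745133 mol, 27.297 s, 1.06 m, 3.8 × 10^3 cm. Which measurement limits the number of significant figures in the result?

0.0745133 mol → 6 s.f.; 27.297 s → 5 s.f.; 1.06 m → 3 s.f.; 3.8 × 10^3 cm → 2 s.f.
The fewest is 2 significant figures, from 3.8 × 10^3 cm.

3.8 × 10^3 cm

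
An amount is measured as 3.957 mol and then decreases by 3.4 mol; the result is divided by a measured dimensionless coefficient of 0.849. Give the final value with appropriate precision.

0.7 mol

3.957 mol − 3.4 mol = 0.557 mol; the difference is limited to 1 decimal place (1 s.f.).
Carrying full precision, 0.557 ÷ 0.849 = 0.656065959953… mol; 0.849 has 3 s.f., so the result keeps min(1, 3) = 1 s.f.
Rounded to 1 significant figure: 0.7 mol.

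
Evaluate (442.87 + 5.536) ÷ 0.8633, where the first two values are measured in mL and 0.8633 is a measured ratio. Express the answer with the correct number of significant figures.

519.4 mL

442.87 mL + 5.536 mL = 448.406 mL; the sum is limited to 2 decimal places (5 s.f.).
Carrying full precision, 448.406 ÷ 0.8633 = 519.4092436… mL; 0.8633 has 4 s.f., so the result keeps min(5, 4) = 4 s.f.
Rounded to 4 significant figures: 519.4 mL.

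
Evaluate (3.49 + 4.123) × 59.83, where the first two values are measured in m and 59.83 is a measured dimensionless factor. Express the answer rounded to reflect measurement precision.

455 m

3.49 m + 4.123 m = 7.613 m; the sum is limited to 2 decimal places (3 s.f.).
Carrying full precision, 7.613 × 59.83 = 455.48579 m; 59.83 has 4 s.f., so the result keeps min(3, 4) = 3 s.f.
Rounded to 3 significant figures: 455 m.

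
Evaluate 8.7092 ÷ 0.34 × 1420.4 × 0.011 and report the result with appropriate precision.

8.7092 ÷ 0.34 × 1420.4 × 0.011 = 400.223601412…
Multiplication/division keeps the fewest significant figures: 8.7092 → 5 s.f., 0.34 → 2 s.f., 1420.4 → 5 s.f., 0.011 → 2 s.f.; limit is 2.
Rounded to 2 significant figures: 4.0 × 10².

4.0 × 10²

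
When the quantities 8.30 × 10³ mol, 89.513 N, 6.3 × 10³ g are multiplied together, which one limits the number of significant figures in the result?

8.30 × 10³ mol → 3 s.f.; 89.513 N → 5 s.f.; 6.3 × 10³ g → 2 s.f.
The fewest is 2 significant figures, from 6.3 × 10³ g.

6.3 × 10³ g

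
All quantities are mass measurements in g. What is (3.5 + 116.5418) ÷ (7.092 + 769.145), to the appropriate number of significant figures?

3.5 + 116.5418 = 120.0418, limited to 1 d.p. → 4 s.f.; 7.092 + 769.145 = 776.237, limited to 3 d.p. → 6 s.f.
Carrying full precision, 120.0418 ÷ 776.237 = 0.154645810493…; keep min(4, 6) = 4 s.f.
Rounded to 4 significant figures: 0.1546.

0.1546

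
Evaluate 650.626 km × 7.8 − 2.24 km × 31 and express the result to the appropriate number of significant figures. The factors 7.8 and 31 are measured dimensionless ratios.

5.0 × 10³ km

650.626 × 7.8 = 5074.8828 → 5.1 × 10³ km (2 s.f., last digit at the 10^2 place).
2.24 × 31 = 69.44 → 69 km (2 s.f., last digit at the 10^0 place).
Difference: 5005.4428 km; keep the coarser place, 10^2.
Result: 5.0 × 10³ km.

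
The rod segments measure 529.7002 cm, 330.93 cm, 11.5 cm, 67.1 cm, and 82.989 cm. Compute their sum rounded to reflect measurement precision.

1022.2 cm

529.7002 cm + 330.93 cm + 11.5 cm + 67.1 cm + 82.989 cm = 1022.2192 cm.
Addition/subtraction keeps the fewest decimal places: 529.7002 → 4 decimal places, 330.93 → 2 decimal places, 11.5 → 1 decimal place, 67.1 → 1 decimal place, 82.989 → 3 decimal places; limit is 1.
Rounded to 1 decimal place: 1022.2 cm.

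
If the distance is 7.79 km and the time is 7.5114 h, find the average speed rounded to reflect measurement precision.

1.04 km/h

average speed = 7.79 km ÷ 7.5114 h = 1.03709028943… km/h.
7.79 has 3 significant figures; 7.5114 has 5.
Division/multiplication keeps the fewest: 3 significant figures.
Rounded: 1.04 km/h.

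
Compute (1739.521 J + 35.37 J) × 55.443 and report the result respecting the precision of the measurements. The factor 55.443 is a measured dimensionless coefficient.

1739.521 J + 35.37 J = 1774.891 J; the sum is limited to 2 decimal places (6 s.f.).
Carrying full precision, 1774.891 × 55.443 = 98405.281713 J; 55.443 has 5 s.f., so the result keeps min(6, 5) = 5 s.f.
Rounded to 5 significant figures: 98405 J.

98405 J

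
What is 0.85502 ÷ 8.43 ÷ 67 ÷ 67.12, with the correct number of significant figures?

0.85502 ÷ 8.43 ÷ 67 ÷ 67.12 = 0.0000225539154697…
Multiplication/division keeps the fewest significant figures: 0.85502 → 5 s.f., 8.43 → 3 s.f., 67 → 2 s.f., 67.12 → 4 s.f.; limit is 2.
Rounded to 2 significant figures: 2.3 × 10^-5.

2.3 × 10^-5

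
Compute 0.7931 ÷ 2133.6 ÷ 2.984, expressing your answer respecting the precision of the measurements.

0.7931 ÷ 2133.6 ÷ 2.984 = 0.00012457076411…
Multiplication/division keeps the fewest significant figures: 0.7931 → 4 s.f., 2133.6 → 5 s.f., 2.984 → 4 s.f.; limit is 4.
Rounded to 4 significant figures: 1.246 × 10^-4.

1.246 × 10^-4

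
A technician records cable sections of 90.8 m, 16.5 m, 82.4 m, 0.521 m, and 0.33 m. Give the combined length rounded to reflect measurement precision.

190.6 m

90.8 m + 16.5 m + 82.4 m + 0.521 m + 0.33 m = 190.551 m.
Addition/subtraction keeps the fewest decimal places: 90.8 → 1 decimal place, 16.5 → 1 decimal place, 82.4 → 1 decimal place, 0.521 → 3 decimal places, 0.33 → 2 decimal places; limit is 1.
Rounded to 1 decimal place: 190.6 m.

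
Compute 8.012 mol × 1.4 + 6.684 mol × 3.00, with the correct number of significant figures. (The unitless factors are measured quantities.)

31 mol

8.012 × 1.4 = 11.2168 → 11 mol (2 s.f., last digit at the 10^0 place).
6.684 × 3.00 = 20.052 → 20.1 mol (3 s.f., last digit at the 10^-1 place).
Sum: 31.2688 mol; keep the coarser place, 10^0.
Result: 31 mol.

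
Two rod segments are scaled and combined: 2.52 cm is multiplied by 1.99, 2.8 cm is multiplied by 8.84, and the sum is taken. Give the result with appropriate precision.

30. cm

2.52 × 1.99 = 5.0148 → 5.01 cm (3 s.f., last digit at the 10^-2 place).
2.8 × 8.84 = 24.752 → 25 cm (2 s.f., last digit at the 10^0 place).
Sum: 29.7668 cm; keep the coarser place, 10^0.
Result: 30. cm.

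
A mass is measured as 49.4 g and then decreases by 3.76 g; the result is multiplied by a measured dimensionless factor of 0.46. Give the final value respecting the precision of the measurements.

49.4 g − 3.76 g = 45.64 g; the difference is limited to 1 decimal place (3 s.f.).
Carrying full precision, 45.64 × 0.46 = 20.9944 g; 0.46 has 2 s.f., so the result keeps min(3, 2) = 2 s.f.
Rounded to 2 significant figures: 21 g.

21 g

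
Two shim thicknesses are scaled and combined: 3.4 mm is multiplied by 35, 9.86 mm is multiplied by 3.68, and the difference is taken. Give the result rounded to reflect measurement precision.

8 × 10^1 mm

3.4 × 35 = 119 → 1.2 × 10^2 mm (2 s.f., last digit at the 10^1 place).
9.86 × 3.68 = 36.2848 → 36.3 mm (3 s.f., last digit at the 10^-1 place).
Difference: 82.7152 mm; keep the coarser place, 10^1.
Result: 8 × 10^1 mm.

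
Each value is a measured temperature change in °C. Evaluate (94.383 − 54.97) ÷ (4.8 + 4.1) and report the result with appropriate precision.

4.4

94.383 − 54.97 = 39.413, limited to 2 d.p. → 4 s.f.; 4.8 + 4.1 = 8.9, limited to 1 d.p. → 2 s.f.
Carrying full precision, 39.413 ÷ 8.9 = 4.42842696629…; keep min(4, 2) = 2 s.f.
Rounded to 2 significant figures: 4.4.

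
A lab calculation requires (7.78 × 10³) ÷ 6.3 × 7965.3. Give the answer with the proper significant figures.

9.8 × 10⁶

(7.78 × 10³) ÷ 6.3 × 7965.3 = 9836513.33333…
Multiplication/division keeps the fewest significant figures: 7.78 × 10³ → 3 s.f., 6.3 → 2 s.f., 7965.3 → 5 s.f.; limit is 2.
Rounded to 2 significant figures: 9.8 × 10⁶.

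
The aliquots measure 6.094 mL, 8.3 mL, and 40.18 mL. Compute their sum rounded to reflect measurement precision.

6.094 mL + 8.3 mL + 40.18 mL = 54.574 mL.
Addition/subtraction keeps the fewest decimal places: 6.094 → 3 decimal places, 8.3 → 1 decimal place, 40.18 → 2 decimal places; limit is 1.
Rounded to 1 decimal place: 54.6 mL.

54.6 mL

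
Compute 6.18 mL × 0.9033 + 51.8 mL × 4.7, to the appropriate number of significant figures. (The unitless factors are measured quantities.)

6.18 × 0.9033 = 5.582394 → 5.58 mL (3 s.f., last digit at the 10^-2 place).
51.8 × 4.7 = 243.46 → 2.4 × 10^2 mL (2 s.f., last digit at the 10^1 place).
Sum: 249.042394 mL; keep the coarser place, 10^1.
Result: 2.5 × 10^2 mL.

2.5 × 10^2 mL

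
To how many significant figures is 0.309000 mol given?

6

0.309000: leading zeros are not significant; trailing zeros after a decimal point are significant; zeros between nonzero digits are significant.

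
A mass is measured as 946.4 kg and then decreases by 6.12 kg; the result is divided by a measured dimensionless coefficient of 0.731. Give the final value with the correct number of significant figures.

1.29 × 10³ kg

946.4 kg − 6.12 kg = 940.28 kg; the difference is limited to 1 decimal place (4 s.f.).
Carrying full precision, 940.28 ÷ 0.731 = 1286.29274966… kg; 0.731 has 3 s.f., so the result keeps min(4, 3) = 3 s.f.
Rounded to 3 significant figures: 1.29 × 10³ kg.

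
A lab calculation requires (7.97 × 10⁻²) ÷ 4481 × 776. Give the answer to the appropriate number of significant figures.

0.0138

(7.97 × 10⁻²) ÷ 4481 × 776 = 0.013802097746…
Multiplication/division keeps the fewest significant figures: 7.97 × 10⁻² → 3 s.f., 4481 → 4 s.f., 776 → 3 s.f.; limit is 3.
Rounded to 3 significant figures: 0.0138.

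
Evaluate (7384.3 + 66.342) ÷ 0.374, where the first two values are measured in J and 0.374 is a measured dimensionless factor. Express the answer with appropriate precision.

1.99 × 10^4 J

7384.3 J + 66.342 J = 7450.642 J; the sum is limited to 1 decimal place (5 s.f.).
Carrying full precision, 7450.642 ÷ 0.374 = 19921.5026738… J; 0.374 has 3 s.f., so the result keeps min(5, 3) = 3 s.f.
Rounded to 3 significant figures: 1.99 × 10^4 J.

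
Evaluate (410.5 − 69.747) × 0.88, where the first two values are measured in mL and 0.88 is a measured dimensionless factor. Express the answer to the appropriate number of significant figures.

3.0 × 10^2 mL

410.5 mL − 69.747 mL = 340.753 mL; the difference is limited to 1 decimal place (4 s.f.).
Carrying full precision, 340.753 × 0.88 = 299.86264 mL; 0.88 has 2 s.f., so the result keeps min(4, 2) = 2 s.f.
Rounded to 2 significant figures: 3.0 × 10^2 mL.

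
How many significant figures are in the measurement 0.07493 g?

0.07493: leading zeros are not significant.

4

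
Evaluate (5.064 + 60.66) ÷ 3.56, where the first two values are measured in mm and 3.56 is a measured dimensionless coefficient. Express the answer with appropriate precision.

18.5 mm

5.064 mm + 60.66 mm = 65.724 mm; the sum is limited to 2 decimal places (4 s.f.).
Carrying full precision, 65.724 ÷ 3.56 = 18.4617977528… mm; 3.56 has 3 s.f., so the result keeps min(4, 3) = 3 s.f.
Rounded to 3 significant figures: 18.5 mm.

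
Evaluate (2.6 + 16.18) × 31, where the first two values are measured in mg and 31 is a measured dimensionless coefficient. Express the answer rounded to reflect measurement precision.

2.6 mg + 16.18 mg = 18.78 mg; the sum is limited to 1 decimal place (3 s.f.).
Carrying full precision, 18.78 × 31 = 582.18 mg; 31 has 2 s.f., so the result keeps min(3, 2) = 2 s.f.
Rounded to 2 significant figures: 5.8 × 10^2 mg.

5.8 × 10^2 mg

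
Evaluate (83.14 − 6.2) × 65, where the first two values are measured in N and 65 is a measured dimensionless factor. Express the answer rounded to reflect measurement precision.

5.0 × 10^3 N

83.14 N − 6.2 N = 76.94 N; the difference is limited to 1 decimal place (3 s.f.).
Carrying full precision, 76.94 × 65 = 5001.1 N; 65 has 2 s.f., so the result keeps min(3, 2) = 2 s.f.
Rounded to 2 significant figures: 5.0 × 10^3 N.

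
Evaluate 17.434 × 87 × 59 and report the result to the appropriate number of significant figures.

17.434 × 87 × 59 = 89488.722
Multiplication/division keeps the fewest significant figures: 17.434 → 5 s.f., 87 → 2 s.f., 59 → 2 s.f.; limit is 2.
Rounded to 2 significant figures: 8.9 × 10^4.

8.9 × 10^4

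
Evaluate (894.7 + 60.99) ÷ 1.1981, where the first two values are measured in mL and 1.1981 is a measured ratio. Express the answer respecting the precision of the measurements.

797.7 mL

894.7 mL + 60.99 mL = 955.69 mL; the sum is limited to 1 decimal place (4 s.f.).
Carrying full precision, 955.69 ÷ 1.1981 = 797.671312912… mL; 1.1981 has 5 s.f., so the result keeps min(4, 5) = 4 s.f.
Rounded to 4 significant figures: 797.7 mL.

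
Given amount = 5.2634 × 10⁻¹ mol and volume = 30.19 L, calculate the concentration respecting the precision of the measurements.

0.01743 mol/L

concentration = 5.2634 × 10⁻¹ mol ÷ 30.19 L = 0.0174342497516… mol/L.
5.2634 × 10⁻¹ has 5 significant figures; 30.19 has 4.
Division/multiplication keeps the fewest: 4 significant figures.
Rounded: 0.01743 mol/L.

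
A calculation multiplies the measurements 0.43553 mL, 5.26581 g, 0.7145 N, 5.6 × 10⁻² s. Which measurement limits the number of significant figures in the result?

5.6 × 10⁻² s

0.43553 mL → 5 s.f.; 5.26581 g → 6 s.f.; 0.7145 N → 4 s.f.; 5.6 × 10⁻² s → 2 s.f.
The fewest is 2 significant figures, from 5.6 × 10⁻² s.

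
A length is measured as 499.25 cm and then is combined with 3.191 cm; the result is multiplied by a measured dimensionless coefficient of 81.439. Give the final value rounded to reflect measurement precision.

499.25 cm + 3.191 cm = 502.441 cm; the sum is limited to 2 decimal places (5 s.f.).
Carrying full precision, 502.441 × 81.439 = 40918.292599 cm; 81.439 has 5 s.f., so the result keeps min(5, 5) = 5 s.f.
Rounded to 5 significant figures: 40918 cm.

40918 cm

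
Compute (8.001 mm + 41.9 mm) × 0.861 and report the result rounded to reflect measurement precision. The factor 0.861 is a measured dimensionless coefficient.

8.001 mm + 41.9 mm = 49.901 mm; the sum is limited to 1 decimal place (3 s.f.).
Carrying full precision, 49.901 × 0.861 = 42.964761 mm; 0.861 has 3 s.f., so the result keeps min(3, 3) = 3 s.f.
Rounded to 3 significant figures: 43.0 mm.

43.0 mm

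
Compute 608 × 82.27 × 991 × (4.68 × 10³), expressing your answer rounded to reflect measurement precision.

608 × 82.27 × 991 × (4.68 × 10³) = 2.31987499661 × 10^11…
Multiplication/division keeps the fewest significant figures: 608 → 3 s.f., 82.27 → 4 s.f., 991 → 3 s.f., 4.68 × 10³ → 3 s.f.; limit is 3.
Rounded to 3 significant figures: 2.32 × 10¹¹.

2.32 × 10¹¹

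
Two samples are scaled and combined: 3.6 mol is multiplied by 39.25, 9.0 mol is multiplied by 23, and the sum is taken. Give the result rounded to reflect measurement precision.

3.5 × 10² mol

3.6 × 39.25 = 141.3 → 1.4 × 10² mol (2 s.f., last digit at the 10^1 place).
9.0 × 23 = 207 → 2.1 × 10² mol (2 s.f., last digit at the 10^1 place).
Sum: 348.3 mol; keep the coarser place, 10^1.
Result: 3.5 × 10² mol.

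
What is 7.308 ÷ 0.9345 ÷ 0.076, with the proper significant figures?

7.308 ÷ 0.9345 ÷ 0.076 = 102.897693672…
Multiplication/division keeps the fewest significant figures: 7.308 → 4 s.f., 0.9345 → 4 s.f., 0.076 → 2 s.f.; limit is 2.
Rounded to 2 significant figures: 1.0 × 10^2.

1.0 × 10^2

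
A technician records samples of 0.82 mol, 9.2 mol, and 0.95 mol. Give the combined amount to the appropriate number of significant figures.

11.0 mol

0.82 mol + 9.2 mol + 0.95 mol = 10.97 mol.
Addition/subtraction keeps the fewest decimal places: 0.82 → 2 decimal places, 9.2 → 1 decimal place, 0.95 → 2 decimal places; limit is 1.
Rounded to 1 decimal place: 11.0 mol.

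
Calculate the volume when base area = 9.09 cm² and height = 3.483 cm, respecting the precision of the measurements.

volume = 9.09 cm² × 3.483 cm = 31.66047 cm³.
9.09 has 3 significant figures; 3.483 has 4.
Division/multiplication keeps the fewest: 3 significant figures.
Rounded: 31.7 cm³.

31.7 cm³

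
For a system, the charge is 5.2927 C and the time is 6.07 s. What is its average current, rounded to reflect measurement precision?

0.872 A

average current = 5.2927 C ÷ 6.07 s = 0.87194398682… A.
5.2927 has 5 significant figures; 6.07 has 3.
Division/multiplication keeps the fewest: 3 significant figures.
Rounded: 0.872 A.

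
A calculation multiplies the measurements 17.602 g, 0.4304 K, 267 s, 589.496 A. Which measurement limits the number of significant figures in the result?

267 s

17.602 g → 5 s.f.; 0.4304 K → 4 s.f.; 267 s → 3 s.f.; 589.496 A → 6 s.f.
The fewest is 3 significant figures, from 267 s.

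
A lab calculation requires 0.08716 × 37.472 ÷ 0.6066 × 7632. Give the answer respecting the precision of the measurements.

4.109 × 10^4

0.08716 × 37.472 ÷ 0.6066 × 7632 = 41092.2622101…
Multiplication/division keeps the fewest significant figures: 0.08716 → 4 s.f., 37.472 → 5 s.f., 0.6066 → 4 s.f., 7632 → 4 s.f.; limit is 4.
Rounded to 4 significant figures: 4.109 × 10^4.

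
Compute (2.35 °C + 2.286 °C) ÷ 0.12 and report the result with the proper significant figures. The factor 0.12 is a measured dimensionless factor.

2.35 °C + 2.286 °C = 4.636 °C; the sum is limited to 2 decimal places (3 s.f.).
Carrying full precision, 4.636 ÷ 0.12 = 38.6333333333… °C; 0.12 has 2 s.f., so the result keeps min(3, 2) = 2 s.f.
Rounded to 2 significant figures: 39 °C.

39 °C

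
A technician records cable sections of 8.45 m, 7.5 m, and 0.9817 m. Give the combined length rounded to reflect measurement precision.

8.45 m + 7.5 m + 0.9817 m = 16.9317 m.
Addition/subtraction keeps the fewest decimal places: 8.45 → 2 decimal places, 7.5 → 1 decimal place, 0.9817 → 4 decimal places; limit is 1.
Rounded to 1 decimal place: 16.9 m.

16.9 m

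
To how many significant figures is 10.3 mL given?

3

10.3: zeros between nonzero digits are significant.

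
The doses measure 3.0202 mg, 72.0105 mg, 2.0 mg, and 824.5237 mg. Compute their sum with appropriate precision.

3.0202 mg + 72.0105 mg + 2.0 mg + 824.5237 mg = 901.5544 mg.
Addition/subtraction keeps the fewest decimal places: 3.0202 → 4 decimal places, 72.0105 → 4 decimal places, 2.0 → 1 decimal place, 824.5237 → 4 decimal places; limit is 1.
Rounded to 1 decimal place: 901.6 mg.

901.6 mg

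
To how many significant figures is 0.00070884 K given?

5

0.00070884: leading zeros are not significant; zeros between nonzero digits are significant.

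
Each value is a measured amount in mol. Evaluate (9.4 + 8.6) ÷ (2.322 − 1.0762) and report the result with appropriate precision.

14.4

9.4 + 8.6 = 18.0, limited to 1 d.p. → 3 s.f.; 2.322 − 1.0762 = 1.2458, limited to 3 d.p. → 4 s.f.
Carrying full precision, 18.0 ÷ 1.2458 = 14.4485471183…; keep min(3, 4) = 3 s.f.
Rounded to 3 significant figures: 14.4.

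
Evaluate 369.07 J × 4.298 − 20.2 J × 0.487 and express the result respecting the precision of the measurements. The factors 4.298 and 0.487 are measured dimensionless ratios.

369.07 × 4.298 = 1586.26286 → 1586 J (4 s.f., last digit at the 10^0 place).
20.2 × 0.487 = 9.8374 → 9.84 J (3 s.f., last digit at the 10^-2 place).
Difference: 1576.42546 J; keep the coarser place, 10^0.
Result: 1576 J.

1576 J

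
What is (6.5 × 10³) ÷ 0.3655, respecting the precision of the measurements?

(6.5 × 10³) ÷ 0.3655 = 17783.8577291…
Multiplication/division keeps the fewest significant figures: 6.5 × 10³ → 2 s.f., 0.3655 → 4 s.f.; limit is 2.
Rounded to 2 significant figures: 1.8 × 10⁴.

1.8 × 10⁴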